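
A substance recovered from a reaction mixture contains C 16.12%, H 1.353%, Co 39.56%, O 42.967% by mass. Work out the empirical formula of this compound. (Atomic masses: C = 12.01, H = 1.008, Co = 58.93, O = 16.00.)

C2H2CoO4

Assume 100 g: 16.12 g C, 1.353 g H, 39.56 g Co, 42.967 g O.
C: 16.12 g ÷ 12.01 g/mol = 1.342 mol
H: 1.353 g ÷ 1.008 g/mol = 1.342 mol
Co: 39.56 g ÷ 58.93 g/mol = 0.6713 mol
O: 42.967 g ÷ 16.00 g/mol = 2.685 mol
Ratios (÷ 0.6713): C 1.999, H 1.999, Co 1.000, O 4.000
Ratio ≈ 2:2:1:4, so the empirical formula is C2H2CoO4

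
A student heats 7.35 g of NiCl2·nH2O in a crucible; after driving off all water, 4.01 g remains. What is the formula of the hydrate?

Mass of water lost = 7.35 − 4.01 = 3.34 g → 3.34 / 18.02 = 0.1853 mol H2O
Molar mass of NiCl2 = 129.59 g/mol → mol NiCl2 = 4.01 / 129.59 = 0.03094
n = 0.1853 / 0.03094 = 5.99 ≈ 6 → NiCl2·6H2O

NiCl2·6H2O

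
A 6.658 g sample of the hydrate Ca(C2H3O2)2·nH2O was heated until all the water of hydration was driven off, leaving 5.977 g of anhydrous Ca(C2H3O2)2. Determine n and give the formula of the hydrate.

Ca(C2H3O2)2·H2O

Mass of water lost = 6.658 − 5.977 = 0.681 g → 0.681 / 18.02 = 0.03779 mol H2O
Molar mass of Ca(C2H3O2)2 = 158.17 g/mol → mol Ca(C2H3O2)2 = 5.977 / 158.17 = 0.03779
n = 0.03779 / 0.03779 = 1.00 ≈ 1 → Ca(C2H3O2)2·H2O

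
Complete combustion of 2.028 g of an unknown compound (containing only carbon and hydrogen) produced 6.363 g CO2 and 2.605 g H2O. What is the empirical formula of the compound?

mol C = 6.363 / 44.01 = 0.1446; mass C = 0.1446 × 12.01 = 1.736 g
mol H = 2 × (2.605 / 18.02) = 0.2891; mass H = 0.2891 × 1.008 = 0.2914 g
Divide by the smallest (0.1446 mol C): C 1.000, H 2.000
Ratio ≈ 1:2, so the empirical formula is CH2

CH2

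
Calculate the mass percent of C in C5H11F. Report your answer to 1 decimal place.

Molar mass = 5(12.01) + 11(1.008) + 1(19.00) = 90.138 g/mol
Mass of C per mole = 5 × 12.01 = 60.050 g
% C = 60.050 / 90.138 × 100 = 66.6%

66.6%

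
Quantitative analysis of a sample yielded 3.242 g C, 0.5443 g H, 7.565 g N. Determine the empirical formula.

CH2N2

C: 3.242 g ÷ 12.01 g/mol = 0.2699 mol
H: 0.5443 g ÷ 1.008 g/mol = 0.54 mol
N: 7.565 g ÷ 14.01 g/mol = 0.54 mol
Smallest is C at 0.2699 mol; normalising gives C 1.000, H 2.000, N 2.000
→ CH2N2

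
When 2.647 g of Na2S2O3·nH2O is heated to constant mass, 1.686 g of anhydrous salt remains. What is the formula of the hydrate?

Mass of water lost = 2.647 − 1.686 = 0.961 g → 0.961 / 18.02 = 0.05333 mol H2O
Molar mass of Na2S2O3 = 158.12 g/mol → mol Na2S2O3 = 1.686 / 158.12 = 0.01066
n = 0.05333 / 0.01066 = 5.00 ≈ 5 → Na2S2O3·5H2O

Na2S2O3·5H2O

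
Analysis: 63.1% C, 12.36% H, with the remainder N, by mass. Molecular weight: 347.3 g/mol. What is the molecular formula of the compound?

C18H42N6

Assume 100 g: 63.1 g C, 12.36 g H, 24.54 g N.
Moles — C: 63.1 / 12.01 = 5.254 mol; H: 12.36 / 1.008 = 12.26 mol; N: 24.54 / 14.01 = 1.752 mol
Smallest is N at 1.752 mol; normalising gives C 3.000, H 7.000, N 1.000
Ratio ≈ 3:7:1, so the empirical formula is C3H7N
Empirical-formula mass = 57.10 g/mol
n = 347.3 / 57.10 = 6.08 ≈ 6
Molecular formula = (C3H7N)×6 = C18H42N6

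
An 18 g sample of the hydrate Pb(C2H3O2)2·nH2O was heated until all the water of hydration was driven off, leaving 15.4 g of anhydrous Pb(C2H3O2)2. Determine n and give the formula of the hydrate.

Mass of water lost = 18 − 15.4 = 2.6 g → 2.6 / 18.02 = 0.1443 mol H2O
Molar mass of Pb(C2H3O2)2 = 325.29 g/mol → mol Pb(C2H3O2)2 = 15.4 / 325.29 = 0.04734
n = 0.1443 / 0.04734 = 3.05 ≈ 3 → Pb(C2H3O2)2·3H2O

Pb(C2H3O2)2·3H2O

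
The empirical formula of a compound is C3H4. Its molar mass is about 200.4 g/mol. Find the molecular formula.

Empirical-formula mass = 40.06 g/mol
n = 200.4 / 40.06 = 5.00 ≈ 5
Molecular formula = (C3H4)5 = C15H20

C15H20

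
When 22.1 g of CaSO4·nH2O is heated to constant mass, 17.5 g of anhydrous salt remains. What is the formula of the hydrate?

Mass of water lost = 22.1 − 17.5 = 4.6 g → 4.6 / 18.02 = 0.2553 mol H2O
Molar mass of CaSO4 = 136.15 g/mol → mol CaSO4 = 17.5 / 136.15 = 0.1285
n = 0.2553 / 0.1285 = 1.99 ≈ 2 → CaSO4·2H2O

CaSO4·2H2O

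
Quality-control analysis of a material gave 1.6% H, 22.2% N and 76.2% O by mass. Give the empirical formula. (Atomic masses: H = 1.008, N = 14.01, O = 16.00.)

Assume 100 g: 1.6 g H, 22.2 g N, 76.2 g O.
Moles — H: 1.6 / 1.008 = 1.587 mol; N: 22.2 / 14.01 = 1.585 mol; O: 76.2 / 16.00 = 4.763 mol
Divide by the smallest (1.585 mol N): H 1.002, N 1.000, O 3.006
→ HNO3

HNO3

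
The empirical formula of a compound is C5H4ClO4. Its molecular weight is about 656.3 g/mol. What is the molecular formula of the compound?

C20H16Cl4O16

Empirical-formula mass = 163.53 g/mol
n = 656.3 / 163.53 = 4.01 ≈ 4
Molecular formula = (C5H4ClO4)4 = C20H16Cl4O16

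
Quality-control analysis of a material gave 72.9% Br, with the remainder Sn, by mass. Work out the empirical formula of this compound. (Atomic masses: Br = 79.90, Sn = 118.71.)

Assume 100 g: 72.9 g Br, 27.1 g Sn.
Br: 72.9 g ÷ 79.90 g/mol = 0.9124 mol
Sn: 27.1 g ÷ 118.71 g/mol = 0.2283 mol
Divide by the smallest (0.2283 mol Sn): Br 3.997, Sn 1.000
≈ 4:1 → Br4Sn

Br4Sn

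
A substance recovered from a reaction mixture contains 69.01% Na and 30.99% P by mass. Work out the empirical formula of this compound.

Na3P

Assume 100 g: 69.01 g Na, 30.99 g P.
Moles — Na: 69.01 / 22.99 = 3.002 mol; P: 30.99 / 30.97 = 1.001 mol
Ratios (÷ 1.001): Na 3.000, P 1.000
→ Na3P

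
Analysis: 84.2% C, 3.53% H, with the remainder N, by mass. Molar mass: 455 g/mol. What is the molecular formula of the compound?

C32H16N4

Assume 100 g: 84.2 g C, 3.53 g H, 12.27 g N.
C: 84.2 g ÷ 12.01 g/mol = 7.011 mol
H: 3.53 g ÷ 1.008 g/mol = 3.502 mol
N: 12.27 g ÷ 14.01 g/mol = 0.8758 mol
Ratios (÷ 0.8758): C 8.005, H 3.999, N 1.000
→ C8H4N
Empirical-formula mass = 114.12 g/mol
n = 455 / 114.12 = 3.99 ≈ 4
Molecular formula = (C8H4N)×4 = C32H16N4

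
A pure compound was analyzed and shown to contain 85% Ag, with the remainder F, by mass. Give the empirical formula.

AgF

Assume 100 g: 85 g Ag, 15 g F.
Moles — Ag: 85 / 107.87 = 0.788 mol; F: 15 / 19.00 = 0.7895 mol
Smallest is Ag at 0.788 mol; normalising gives Ag 1.000, F 1.002
→ AgF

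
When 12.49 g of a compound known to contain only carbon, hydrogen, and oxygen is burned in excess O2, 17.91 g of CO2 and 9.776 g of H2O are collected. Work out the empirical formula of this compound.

mol C = 17.91 / 44.01 = 0.4070; mass C = 0.4070 × 12.01 = 4.888 g
mol H = 2 × (9.776 / 18.02) = 1.085; mass H = 1.085 × 1.008 = 1.094 g
mass O = 12.49 − (5.981) = 6.509 g → mol O = 0.4068
Divide by the smallest (0.4068 mol O): C 1.000, H 2.667, O 1.000
Multiply by 3: C 3.00, H 8.00, O 3.00 → C3H8O3

C3H8O3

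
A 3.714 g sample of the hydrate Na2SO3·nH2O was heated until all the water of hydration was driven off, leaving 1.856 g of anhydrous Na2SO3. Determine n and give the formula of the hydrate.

Mass of water lost = 3.714 − 1.856 = 1.858 g → 1.858 / 18.02 = 0.1031 mol H2O
Molar mass of Na2SO3 = 126.05 g/mol → mol Na2SO3 = 1.856 / 126.05 = 0.01472
n = 0.1031 / 0.01472 = 7.00 ≈ 7 → Na2SO3·7H2O

Na2SO3·7H2O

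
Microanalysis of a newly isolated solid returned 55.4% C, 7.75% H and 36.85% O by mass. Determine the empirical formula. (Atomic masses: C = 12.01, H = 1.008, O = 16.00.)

C6H10O3

Assume 100 g: 55.4 g C, 7.75 g H, 36.85 g O.
n(C) = 55.4/12.01 = 4.613, n(H) = 7.75/1.008 = 7.688, n(O) = 36.85/16.00 = 2.303
Divide by the smallest (2.303 mol O): C 2.003, H 3.338, O 1.000
×3: C 6.01, H 10.01, O 3.00 → C6H10O3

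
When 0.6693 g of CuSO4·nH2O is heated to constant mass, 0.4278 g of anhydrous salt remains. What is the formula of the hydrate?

CuSO4·5H2O

Mass of water lost = 0.6693 − 0.4278 = 0.2415 g → 0.2415 / 18.02 = 0.0134 mol H2O
Molar mass of CuSO4 = 159.62 g/mol → mol CuSO4 = 0.4278 / 159.62 = 0.00268
n = 0.0134 / 0.00268 = 5.00 ≈ 5 → CuSO4·5H2O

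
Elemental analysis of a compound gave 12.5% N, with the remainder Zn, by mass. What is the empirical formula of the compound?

Assume 100 g: 12.5 g N, 87.5 g Zn.
Moles — N: 12.5 / 14.01 = 0.8922 mol; Zn: 87.5 / 65.38 = 1.338 mol
Ratios (÷ 0.8922): N 1.000, Zn 1.500
Multiply by 2: N 2.00, Zn 3.00 → N2Zn3

N2Zn3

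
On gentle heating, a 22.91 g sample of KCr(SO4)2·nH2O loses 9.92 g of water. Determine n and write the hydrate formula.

KCr(SO4)2·12H2O

Mass of anhydrous KCr(SO4)2 = 22.91 − 9.92 = 12.99 g
mol H2O = 9.92 / 18.02 = 0.5505
Molar mass of KCr(SO4)2 = 283.24 g/mol → mol KCr(SO4)2 = 12.99 / 283.24 = 0.04586
n = 0.5505 / 0.04586 = 12.00 ≈ 12 → KCr(SO4)2·12H2O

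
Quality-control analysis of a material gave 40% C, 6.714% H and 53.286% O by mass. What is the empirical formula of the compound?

CH2O

Assume 100 g: 40 g C, 6.714 g H, 53.286 g O.
C: 40 g ÷ 12.01 g/mol = 3.331 mol
H: 6.714 g ÷ 1.008 g/mol = 6.661 mol
O: 53.286 g ÷ 16.00 g/mol = 3.33 mol
Divide by the smallest (3.33 mol O): C 1.000, H 2.000, O 1.000
≈ 1:2:1 → CH2O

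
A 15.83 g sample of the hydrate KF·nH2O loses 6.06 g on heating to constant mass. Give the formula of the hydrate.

Mass of anhydrous KF = 15.83 − 6.06 = 9.77 g
mol H2O = 6.06 / 18.02 = 0.3363
Molar mass of KF = 58.10 g/mol → mol KF = 9.77 / 58.10 = 0.1682
n = 0.3363 / 0.1682 = 2.00 ≈ 2 → KF·2H2O

KF·2H2O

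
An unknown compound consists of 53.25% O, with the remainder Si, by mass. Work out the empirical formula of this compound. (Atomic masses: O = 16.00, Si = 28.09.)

Assume 100 g: 53.25 g O, 46.75 g Si.
O: 53.25 g ÷ 16.00 g/mol = 3.328 mol
Si: 46.75 g ÷ 28.09 g/mol = 1.664 mol
Divide by the smallest (1.664 mol Si): O 2.000, Si 1.000
→ O2Si

O2Si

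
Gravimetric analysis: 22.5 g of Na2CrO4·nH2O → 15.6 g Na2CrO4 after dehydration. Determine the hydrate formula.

Na2CrO4·4H2O

Mass of water lost = 22.5 − 15.6 = 6.9 g → 6.9 / 18.02 = 0.3829 mol H2O
Molar mass of Na2CrO4 = 161.98 g/mol → mol Na2CrO4 = 15.6 / 161.98 = 0.09631
n = 0.3829 / 0.09631 = 3.98 ≈ 4 → Na2CrO4·4H2O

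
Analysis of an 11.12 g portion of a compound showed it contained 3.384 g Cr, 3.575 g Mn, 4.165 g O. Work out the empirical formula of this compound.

Moles — Cr: 3.384 / 52.00 = 0.06508 mol; Mn: 3.575 / 54.94 = 0.06507 mol; O: 4.165 / 16.00 = 0.2603 mol
Divide by the smallest (0.06507 mol Mn): Cr 1.000, Mn 1.000, O 4.000
→ CrMnO4

CrMnO4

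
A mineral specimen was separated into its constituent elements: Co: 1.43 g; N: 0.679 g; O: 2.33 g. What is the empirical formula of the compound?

CoN2O6

Moles — Co: 1.43 / 58.93 = 0.02427 mol; N: 0.679 / 14.01 = 0.04847 mol; O: 2.33 / 16.00 = 0.1456 mol
Ratios (÷ 0.02427): Co 1.000, N 1.997, O 6.001
→ CoN2O6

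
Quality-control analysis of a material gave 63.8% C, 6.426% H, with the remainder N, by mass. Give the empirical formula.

C5H6N2

Assume 100 g: 63.8 g C, 6.426 g H, 29.774 g N.
C: 63.8 g ÷ 12.01 g/mol = 5.312 mol
H: 6.426 g ÷ 1.008 g/mol = 6.375 mol
N: 29.774 g ÷ 14.01 g/mol = 2.125 mol
Ratios (÷ 2.125): C 2.500, H 3.000, N 1.000
Multiply by 2: C 5.00, H 6.00, N 2.00 → C5H6N2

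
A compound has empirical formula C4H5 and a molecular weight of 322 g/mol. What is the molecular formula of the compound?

Empirical-formula mass = 53.08 g/mol
n = 322 / 53.08 = 6.07 ≈ 6
Molecular formula = (C4H5)6 = C24H30

C24H30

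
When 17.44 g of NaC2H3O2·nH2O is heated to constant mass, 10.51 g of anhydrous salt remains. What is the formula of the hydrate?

Mass of water lost = 17.44 − 10.51 = 6.93 g → 6.93 / 18.02 = 0.3846 mol H2O
Molar mass of NaC2H3O2 = 82.03 g/mol → mol NaC2H3O2 = 10.51 / 82.03 = 0.1281
n = 0.3846 / 0.1281 = 3.00 ≈ 3 → NaC2H3O2·3H2O

NaC2H3O2·3H2O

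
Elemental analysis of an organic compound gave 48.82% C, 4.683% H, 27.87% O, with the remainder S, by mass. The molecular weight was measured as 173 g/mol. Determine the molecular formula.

C7H8O3S

Assume 100 g: 48.82 g C, 4.683 g H, 27.87 g O, 18.627 g S.
n(C) = 48.82/12.01 = 4.065, n(H) = 4.683/1.008 = 4.646, n(O) = 27.87/16.00 = 1.742, n(S) = 18.627/32.07 = 0.5808
Divide by the smallest (0.5808 mol S): C 6.999, H 7.999, O 2.999, S 1.000
→ C7H8O3S
Empirical-formula mass = 172.20 g/mol
n = 173 / 172.20 = 1.00 ≈ 1
Molecular formula = empirical formula = C7H8O3S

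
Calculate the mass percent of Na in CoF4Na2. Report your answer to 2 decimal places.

25.42%

Molar mass = 1(58.93) + 4(19.00) + 2(22.99) = 180.910 g/mol
Mass of Na per mole = 2 × 22.99 = 45.980 g
% Na = 45.980 / 180.910 × 100 = 25.42%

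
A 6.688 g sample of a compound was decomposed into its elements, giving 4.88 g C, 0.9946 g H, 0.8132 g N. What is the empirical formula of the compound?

n(C) = 4.88/12.01 = 0.4063, n(H) = 0.9946/1.008 = 0.9867, n(N) = 0.8132/14.01 = 0.05804
Ratios (÷ 0.05804): C 7.000, H 16.999, N 1.000
→ C7H17N

C7H17N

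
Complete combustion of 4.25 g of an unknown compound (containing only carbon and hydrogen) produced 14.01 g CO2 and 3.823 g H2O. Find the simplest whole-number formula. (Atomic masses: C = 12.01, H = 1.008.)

mol C = 14.01 / 44.01 = 0.3183; mass C = 0.3183 × 12.01 = 3.823 g
mol H = 2 × (3.823 / 18.02) = 0.4243; mass H = 0.4243 × 1.008 = 0.4277 g
Ratios (÷ 0.3183): C 1.000, H 1.333
Multiply by 3: C 3.00, H 4.00 → C3H4

C3H4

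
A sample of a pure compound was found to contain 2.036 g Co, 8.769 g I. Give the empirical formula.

CoI2

n(Co) = 2.036/58.93 = 0.03455, n(I) = 8.769/126.90 = 0.0691
Ratios (÷ 0.03455): Co 1.000, I 2.000
Ratio ≈ 1:2, so the empirical formula is CoI2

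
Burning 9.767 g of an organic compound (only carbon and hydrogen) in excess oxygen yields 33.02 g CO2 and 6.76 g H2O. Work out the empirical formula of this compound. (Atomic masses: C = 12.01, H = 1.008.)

CH

mol C = 33.02 / 44.01 = 0.7503; mass C = 0.7503 × 12.01 = 9.011 g
mol H = 2 × (6.76 / 18.02) = 0.7503; mass H = 0.7503 × 1.008 = 0.7563 g
Ratios (÷ 0.7503): C 1.000, H 1.000
Ratio ≈ 1:1, so the empirical formula is CH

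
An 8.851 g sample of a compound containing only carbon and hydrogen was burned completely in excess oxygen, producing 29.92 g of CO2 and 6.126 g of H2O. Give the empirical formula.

CH

mol C = 29.92 / 44.01 = 0.6798; mass C = 0.6798 × 12.01 = 8.165 g
mol H = 2 × (6.126 / 18.02) = 0.6799; mass H = 0.6799 × 1.008 = 0.6854 g
Smallest is C at 0.6798 mol; normalising gives C 1.000, H 1.000
≈ 1:1 → CH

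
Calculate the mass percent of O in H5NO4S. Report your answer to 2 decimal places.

55.59%

Molar mass = 5(1.008) + 1(14.01) + 4(16.00) + 1(32.07) = 115.120 g/mol
Mass of O per mole = 4 × 16.00 = 64.000 g
% O = 64.000 / 115.120 × 100 = 55.59%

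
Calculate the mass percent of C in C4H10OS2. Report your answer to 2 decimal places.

34.75%

Molar mass = 4(12.01) + 10(1.008) + 1(16.00) + 2(32.07) = 138.260 g/mol
Mass of C per mole = 4 × 12.01 = 48.040 g
% C = 48.040 / 138.260 × 100 = 34.75%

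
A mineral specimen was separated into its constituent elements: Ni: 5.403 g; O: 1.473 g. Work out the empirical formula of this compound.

NiO

Ni: 5.403 g ÷ 58.69 g/mol = 0.09206 mol
O: 1.473 g ÷ 16.00 g/mol = 0.09206 mol
Smallest is Ni at 0.09206 mol; normalising gives Ni 1.000, O 1.000
Ratio ≈ 1:1, so the empirical formula is NiO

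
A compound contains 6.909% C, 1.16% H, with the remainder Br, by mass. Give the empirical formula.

Assume 100 g: 6.909 g C, 1.16 g H, 91.931 g Br.
Moles — C: 6.909 / 12.01 = 0.5753 mol; H: 1.16 / 1.008 = 1.151 mol; Br: 91.931 / 79.90 = 1.151 mol
Divide by the smallest (0.5753 mol C): C 1.000, H 2.000, Br 2.000
→ CH2Br2

CH2Br2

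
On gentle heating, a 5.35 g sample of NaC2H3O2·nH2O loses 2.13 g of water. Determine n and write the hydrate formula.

NaC2H3O2·3H2O

Mass of anhydrous NaC2H3O2 = 5.35 − 2.13 = 3.22 g
mol H2O = 2.13 / 18.02 = 0.1182
Molar mass of NaC2H3O2 = 82.03 g/mol → mol NaC2H3O2 = 3.22 / 82.03 = 0.03925
n = 0.1182 / 0.03925 = 3.01 ≈ 3 → NaC2H3O2·3H2O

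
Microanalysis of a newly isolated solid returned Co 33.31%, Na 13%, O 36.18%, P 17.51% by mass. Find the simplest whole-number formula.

Assume 100 g: 33.31 g Co, 13 g Na, 36.18 g O, 17.51 g P.
n(Co) = 33.31/58.93 = 0.5652, n(Na) = 13/22.99 = 0.5655, n(O) = 36.18/16.00 = 2.261, n(P) = 17.51/30.97 = 0.5654
Smallest is Co at 0.5652 mol; normalising gives Co 1.000, Na 1.000, O 4.000, P 1.000
→ CoNaO4P

CoNaO4P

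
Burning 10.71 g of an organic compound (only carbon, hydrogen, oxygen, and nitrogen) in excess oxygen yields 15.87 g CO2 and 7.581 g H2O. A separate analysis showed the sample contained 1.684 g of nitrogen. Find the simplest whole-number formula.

mol C = 15.87 / 44.01 = 0.3606; mass C = 0.3606 × 12.01 = 4.331 g
mol H = 2 × (7.581 / 18.02) = 0.8414; mass H = 0.8414 × 1.008 = 0.8481 g
mol N = 1.684 / 14.01 = 0.1202
mass O = 10.71 − (6.863) = 3.847 g → mol O = 0.2404
Divide by the smallest (0.1202 mol N): C 3.000, H 7.000, N 1.000, O 2.000
→ C3H7NO2

C3H7NO2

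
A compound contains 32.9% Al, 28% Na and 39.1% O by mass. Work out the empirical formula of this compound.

Assume 100 g: 32.9 g Al, 28 g Na, 39.1 g O.
Al: 32.9 g ÷ 26.98 g/mol = 1.219 mol
Na: 28 g ÷ 22.99 g/mol = 1.218 mol
O: 39.1 g ÷ 16.00 g/mol = 2.444 mol
Ratios (÷ 1.218): Al 1.001, Na 1.000, O 2.006
→ AlNaO2

AlNaO2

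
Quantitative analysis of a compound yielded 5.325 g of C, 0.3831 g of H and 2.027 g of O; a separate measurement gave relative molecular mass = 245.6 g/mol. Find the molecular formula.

C14H12O4

C: 5.325 g ÷ 12.01 g/mol = 0.4434 mol
H: 0.3831 g ÷ 1.008 g/mol = 0.3801 mol
O: 2.027 g ÷ 16.00 g/mol = 0.1267 mol
Ratios (÷ 0.1267): C 3.500, H 3.000, O 1.000
×2: C 7.00, H 6.00, O 2.00 → C7H6O2
Empirical-formula mass = 122.12 g/mol
n = 245.6 / 122.12 = 2.01 ≈ 2
Molecular formula = (C7H6O2)×2 = C14H12O4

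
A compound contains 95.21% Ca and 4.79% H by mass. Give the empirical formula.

Assume 100 g: 95.21 g Ca, 4.79 g H.
Moles — Ca: 95.21 / 40.08 = 2.375 mol; H: 4.79 / 1.008 = 4.752 mol
Ratios (÷ 2.375): Ca 1.000, H 2.000
→ CaH2

CaH2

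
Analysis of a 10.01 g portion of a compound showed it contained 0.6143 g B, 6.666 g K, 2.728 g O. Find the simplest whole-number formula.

B: 0.6143 g ÷ 10.81 g/mol = 0.05683 mol
K: 6.666 g ÷ 39.10 g/mol = 0.1705 mol
O: 2.728 g ÷ 16.00 g/mol = 0.1705 mol
Ratios (÷ 0.05683): B 1.000, K 3.000, O 3.000
→ BK3O3

BK3O3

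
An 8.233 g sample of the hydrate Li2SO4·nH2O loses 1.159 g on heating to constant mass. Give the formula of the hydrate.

Li2SO4·H2O

Mass of anhydrous Li2SO4 = 8.233 − 1.159 = 7.074 g
mol H2O = 1.159 / 18.02 = 0.06432
Molar mass of Li2SO4 = 109.95 g/mol → mol Li2SO4 = 7.074 / 109.95 = 0.06434
n = 0.06432 / 0.06434 = 1.00 ≈ 1 → Li2SO4·H2O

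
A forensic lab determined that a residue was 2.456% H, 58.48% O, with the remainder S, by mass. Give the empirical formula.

H2O3S

Assume 100 g: 2.456 g H, 58.48 g O, 39.064 g S.
H: 2.456 g ÷ 1.008 g/mol = 2.437 mol
O: 58.48 g ÷ 16.00 g/mol = 3.655 mol
S: 39.064 g ÷ 32.07 g/mol = 1.218 mol
Divide by the smallest (1.218 mol S): H 2.000, O 3.001, S 1.000
≈ 2:3:1 → H2O3S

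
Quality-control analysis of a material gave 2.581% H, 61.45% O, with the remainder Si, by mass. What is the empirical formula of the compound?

H2O3Si

Assume 100 g: 2.581 g H, 61.45 g O, 35.969 g Si.
n(H) = 2.581/1.008 = 2.561, n(O) = 61.45/16.00 = 3.841, n(Si) = 35.969/28.09 = 1.28
Ratios (÷ 1.28): H 2.000, O 2.999, Si 1.000
≈ 2:3:1 → H2O3Si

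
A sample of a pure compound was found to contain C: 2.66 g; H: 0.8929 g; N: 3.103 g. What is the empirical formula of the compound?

CH4N

Moles — C: 2.66 / 12.01 = 0.2215 mol; H: 0.8929 / 1.008 = 0.8858 mol; N: 3.103 / 14.01 = 0.2215 mol
Ratios (÷ 0.2215): C 1.000, H 3.999, N 1.000
Ratio ≈ 1:4:1, so the empirical formula is CH4N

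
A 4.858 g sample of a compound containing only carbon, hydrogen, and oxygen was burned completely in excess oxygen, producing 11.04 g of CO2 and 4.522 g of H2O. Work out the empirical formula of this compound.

C3H6O

mol C = 11.04 / 44.01 = 0.2509; mass C = 0.2509 × 12.01 = 3.013 g
mol H = 2 × (4.522 / 18.02) = 0.5019; mass H = 0.5019 × 1.008 = 0.5059 g
mass O = 4.858 − (3.519) = 1.339 g → mol O = 0.08371
Smallest is O at 0.08371 mol; normalising gives C 2.997, H 5.996, O 1.000
Ratio ≈ 3:6:1, so the empirical formula is C3H6O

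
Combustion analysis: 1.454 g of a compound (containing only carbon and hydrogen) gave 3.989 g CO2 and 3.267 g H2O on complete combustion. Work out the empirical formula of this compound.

mol C = 3.989 / 44.01 = 0.09064; mass C = 0.09064 × 12.01 = 1.089 g
mol H = 2 × (3.267 / 18.02) = 0.3626; mass H = 0.3626 × 1.008 = 0.3655 g
Smallest is C at 0.09064 mol; normalising gives C 1.000, H 4.000
→ CH4

CH4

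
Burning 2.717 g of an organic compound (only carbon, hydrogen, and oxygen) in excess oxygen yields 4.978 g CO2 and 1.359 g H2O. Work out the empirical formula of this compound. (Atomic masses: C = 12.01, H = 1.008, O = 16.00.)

C3H4O2

mol C = 4.978 / 44.01 = 0.1131; mass C = 0.1131 × 12.01 = 1.358 g
mol H = 2 × (1.359 / 18.02) = 0.1508; mass H = 0.1508 × 1.008 = 0.1520 g
mass O = 2.717 − (1.510) = 1.207 g → mol O = 0.07541
Divide by the smallest (0.07541 mol O): C 1.500, H 2.000, O 1.000
Scaling by 2: C 3.00, H 4.00, O 2.00 → C3H4O2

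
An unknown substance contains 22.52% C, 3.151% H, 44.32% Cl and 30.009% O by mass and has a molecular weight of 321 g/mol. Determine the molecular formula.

Assume 100 g: 22.52 g C, 3.151 g H, 44.32 g Cl, 30.009 g O.
C: 22.52 g ÷ 12.01 g/mol = 1.875 mol
H: 3.151 g ÷ 1.008 g/mol = 3.126 mol
Cl: 44.32 g ÷ 35.45 g/mol = 1.25 mol
O: 30.009 g ÷ 16.00 g/mol = 1.876 mol
Ratios (÷ 1.25): C 1.500, H 2.500, Cl 1.000, O 1.500
×2: C 3.00, H 5.00, Cl 2.00, O 3.00 → C3H5Cl2O3
Empirical-formula mass = 159.97 g/mol
n = 321 / 159.97 = 2.01 ≈ 2
Molecular formula = (C3H5Cl2O3)×2 = C6H10Cl4O6

C6H10Cl4O6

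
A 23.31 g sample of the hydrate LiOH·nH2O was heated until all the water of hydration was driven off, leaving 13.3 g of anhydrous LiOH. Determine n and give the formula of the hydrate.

Mass of water lost = 23.31 − 13.3 = 10.01 g → 10.01 / 18.02 = 0.5555 mol H2O
Molar mass of LiOH = 23.95 g/mol → mol LiOH = 13.3 / 23.95 = 0.5554
n = 0.5555 / 0.5554 = 1.00 ≈ 1 → LiOH·H2O

LiOH·H2O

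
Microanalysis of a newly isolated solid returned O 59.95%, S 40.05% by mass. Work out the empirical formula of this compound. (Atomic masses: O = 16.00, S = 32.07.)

Assume 100 g: 59.95 g O, 40.05 g S.
n(O) = 59.95/16.00 = 3.747, n(S) = 40.05/32.07 = 1.249
Smallest is S at 1.249 mol; normalising gives O 3.000, S 1.000
Ratio ≈ 3:1, so the empirical formula is O3S

O3S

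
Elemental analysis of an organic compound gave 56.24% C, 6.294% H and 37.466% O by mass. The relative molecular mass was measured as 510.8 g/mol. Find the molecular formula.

Assume 100 g: 56.24 g C, 6.294 g H, 37.466 g O.
C: 56.24 g ÷ 12.01 g/mol = 4.683 mol
H: 6.294 g ÷ 1.008 g/mol = 6.244 mol
O: 37.466 g ÷ 16.00 g/mol = 2.342 mol
Divide by the smallest (2.342 mol O): C 2.000, H 2.667, O 1.000
Multiply by 3: C 6.00, H 8.00, O 3.00 → C6H8O3
Empirical-formula mass = 128.12 g/mol
n = 510.8 / 128.12 = 3.99 ≈ 4
Molecular formula = (C6H8O3)×4 = C24H32O12

C24H32O12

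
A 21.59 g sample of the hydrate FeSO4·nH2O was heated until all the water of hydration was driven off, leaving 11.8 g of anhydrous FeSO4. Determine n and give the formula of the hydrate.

FeSO4·7H2O

Mass of water lost = 21.59 − 11.8 = 9.79 g → 9.79 / 18.02 = 0.5433 mol H2O
Molar mass of FeSO4 = 151.92 g/mol → mol FeSO4 = 11.8 / 151.92 = 0.07767
n = 0.5433 / 0.07767 = 6.99 ≈ 7 → FeSO4·7H2O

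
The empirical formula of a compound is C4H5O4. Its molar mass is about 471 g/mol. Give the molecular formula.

C16H20O16

Empirical-formula mass = 117.08 g/mol
n = 471 / 117.08 = 4.02 ≈ 4
Molecular formula = (C4H5O4)4 = C16H20O16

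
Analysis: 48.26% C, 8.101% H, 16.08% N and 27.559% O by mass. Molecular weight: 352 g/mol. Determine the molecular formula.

Assume 100 g: 48.26 g C, 8.101 g H, 16.08 g N, 27.559 g O.
Moles — C: 48.26 / 12.01 = 4.018 mol; H: 8.101 / 1.008 = 8.037 mol; N: 16.08 / 14.01 = 1.148 mol; O: 27.559 / 16.00 = 1.722 mol
Ratios (÷ 1.148): C 3.501, H 7.002, N 1.000, O 1.501
Multiply by 2: C 7.00, H 14.00, N 2.00, O 3.00 → C7H14N2O3
Empirical-formula mass = 174.20 g/mol
n = 352 / 174.20 = 2.02 ≈ 2
Molecular formula = (C7H14N2O3)×2 = C14H28N4O6

C14H28N4O6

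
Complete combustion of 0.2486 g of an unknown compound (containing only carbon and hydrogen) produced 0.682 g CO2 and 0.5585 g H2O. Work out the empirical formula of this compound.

CH4

mol C = 0.682 / 44.01 = 0.01550; mass C = 0.01550 × 12.01 = 0.1861 g
mol H = 2 × (0.5585 / 18.02) = 0.06199; mass H = 0.06199 × 1.008 = 0.06248 g
Smallest is C at 0.0155 mol; normalising gives C 1.000, H 4.000
≈ 1:4 → CH4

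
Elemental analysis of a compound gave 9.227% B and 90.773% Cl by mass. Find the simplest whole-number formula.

Assume 100 g: 9.227 g B, 90.773 g Cl.
B: 9.227 g ÷ 10.81 g/mol = 0.8536 mol
Cl: 90.773 g ÷ 35.45 g/mol = 2.561 mol
Smallest is B at 0.8536 mol; normalising gives B 1.000, Cl 3.000
→ BCl3

BCl3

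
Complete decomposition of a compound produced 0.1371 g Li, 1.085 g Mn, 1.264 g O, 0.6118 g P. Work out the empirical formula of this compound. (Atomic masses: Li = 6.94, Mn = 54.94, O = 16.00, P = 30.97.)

Moles — Li: 0.1371 / 6.94 = 0.01976 mol; Mn: 1.085 / 54.94 = 0.01975 mol; O: 1.264 / 16.00 = 0.079 mol; P: 0.6118 / 30.97 = 0.01975 mol
Ratios (÷ 0.01975): Li 1.000, Mn 1.000, O 4.000, P 1.000
Ratio ≈ 1:1:4:1, so the empirical formula is LiMnO4P

LiMnO4P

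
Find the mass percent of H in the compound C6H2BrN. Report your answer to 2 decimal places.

Molar mass = 6(12.01) + 2(1.008) + 1(79.90) + 1(14.01) = 167.986 g/mol
Mass of H per mole = 2 × 1.008 = 2.016 g
% H = 2.016 / 167.986 × 100 = 1.20%

1.20%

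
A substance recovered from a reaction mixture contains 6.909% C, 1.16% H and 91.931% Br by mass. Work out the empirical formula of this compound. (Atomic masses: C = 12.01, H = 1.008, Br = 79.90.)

Assume 100 g: 6.909 g C, 1.16 g H, 91.931 g Br.
Moles — C: 6.909 / 12.01 = 0.5753 mol; H: 1.16 / 1.008 = 1.151 mol; Br: 91.931 / 79.90 = 1.151 mol
Smallest is C at 0.5753 mol; normalising gives C 1.000, H 2.000, Br 2.000
≈ 1:2:2 → CH2Br2

CH2Br2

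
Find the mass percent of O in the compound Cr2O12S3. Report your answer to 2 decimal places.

48.95%

Molar mass = 2(52.00) + 12(16.00) + 3(32.07) = 392.210 g/mol
Mass of O per mole = 12 × 16.00 = 192.000 g
% O = 192.000 / 392.210 × 100 = 48.95%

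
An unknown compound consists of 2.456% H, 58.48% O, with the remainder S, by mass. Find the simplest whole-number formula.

H2O3S

Assume 100 g: 2.456 g H, 58.48 g O, 39.064 g S.
Moles — H: 2.456 / 1.008 = 2.437 mol; O: 58.48 / 16.00 = 3.655 mol; S: 39.064 / 32.07 = 1.218 mol
Smallest is S at 1.218 mol; normalising gives H 2.000, O 3.001, S 1.000
Ratio ≈ 2:3:1, so the empirical formula is H2O3S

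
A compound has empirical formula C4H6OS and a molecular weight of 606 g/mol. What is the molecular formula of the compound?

Empirical-formula mass = 102.16 g/mol
n = 606 / 102.16 = 5.93 ≈ 6
Molecular formula = (C4H6OS)6 = C24H36O6S6

C24H36O6S6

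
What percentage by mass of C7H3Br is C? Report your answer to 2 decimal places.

Molar mass = 7(12.01) + 3(1.008) + 1(79.90) = 166.994 g/mol
Mass of C per mole = 7 × 12.01 = 84.070 g
% C = 84.070 / 166.994 × 100 = 50.34%

50.34%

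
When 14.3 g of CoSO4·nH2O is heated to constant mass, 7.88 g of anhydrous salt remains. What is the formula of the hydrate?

CoSO4·7H2O

Mass of water lost = 14.3 − 7.88 = 6.42 g → 6.42 / 18.02 = 0.3563 mol H2O
Molar mass of CoSO4 = 155.00 g/mol → mol CoSO4 = 7.88 / 155.00 = 0.05084
n = 0.3563 / 0.05084 = 7.01 ≈ 7 → CoSO4·7H2O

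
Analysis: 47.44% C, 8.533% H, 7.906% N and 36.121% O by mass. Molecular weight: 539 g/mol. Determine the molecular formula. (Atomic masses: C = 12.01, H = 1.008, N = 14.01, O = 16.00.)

Assume 100 g: 47.44 g C, 8.533 g H, 7.906 g N, 36.121 g O.
C: 47.44 g ÷ 12.01 g/mol = 3.95 mol
H: 8.533 g ÷ 1.008 g/mol = 8.465 mol
N: 7.906 g ÷ 14.01 g/mol = 0.5643 mol
O: 36.121 g ÷ 16.00 g/mol = 2.258 mol
Smallest is N at 0.5643 mol; normalising gives C 7.000, H 15.001, N 1.000, O 4.001
Ratio ≈ 7:15:1:4, so the empirical formula is C7H15NO4
Empirical-formula mass = 177.20 g/mol
n = 539 / 177.20 = 3.04 ≈ 3
Molecular formula = (C7H15NO4)×3 = C21H45N3O12

C21H45N3O12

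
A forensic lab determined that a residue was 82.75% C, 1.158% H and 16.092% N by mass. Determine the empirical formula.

C6HN

Assume 100 g: 82.75 g C, 1.158 g H, 16.092 g N.
n(C) = 82.75/12.01 = 6.89, n(H) = 1.158/1.008 = 1.149, n(N) = 16.092/14.01 = 1.149
Smallest is N at 1.149 mol; normalising gives C 5.999, H 1.000, N 1.000
≈ 6:1:1 → C6HN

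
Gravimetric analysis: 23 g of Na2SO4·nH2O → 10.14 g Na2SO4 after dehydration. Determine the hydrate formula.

Mass of water lost = 23 − 10.14 = 12.86 g → 12.86 / 18.02 = 0.7137 mol H2O
Molar mass of Na2SO4 = 142.05 g/mol → mol Na2SO4 = 10.14 / 142.05 = 0.07138
n = 0.7137 / 0.07138 = 10.00 ≈ 10 → Na2SO4·10H2O

Na2SO4·10H2O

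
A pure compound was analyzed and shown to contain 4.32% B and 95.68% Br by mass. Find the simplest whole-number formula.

BBr3

Assume 100 g: 4.32 g B, 95.68 g Br.
B: 4.32 g ÷ 10.81 g/mol = 0.3996 mol
Br: 95.68 g ÷ 79.90 g/mol = 1.197 mol
Divide by the smallest (0.3996 mol B): B 1.000, Br 2.997
≈ 1:3 → BBr3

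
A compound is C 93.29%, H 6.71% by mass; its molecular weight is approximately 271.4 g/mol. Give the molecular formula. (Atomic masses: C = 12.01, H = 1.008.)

C21H18

Assume 100 g: 93.29 g C, 6.71 g H.
n(C) = 93.29/12.01 = 7.768, n(H) = 6.71/1.008 = 6.657
Ratios (÷ 6.657): C 1.167, H 1.000
×6: C 7.00, H 6.00 → C7H6
Empirical-formula mass = 90.12 g/mol
n = 271.4 / 90.12 = 3.01 ≈ 3
Molecular formula = (C7H6)×3 = C21H18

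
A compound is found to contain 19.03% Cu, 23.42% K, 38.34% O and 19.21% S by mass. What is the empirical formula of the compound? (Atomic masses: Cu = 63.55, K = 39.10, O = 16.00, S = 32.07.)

CuK2O8S2

Assume 100 g: 19.03 g Cu, 23.42 g K, 38.34 g O, 19.21 g S.
Cu: 19.03 g ÷ 63.55 g/mol = 0.2994 mol
K: 23.42 g ÷ 39.10 g/mol = 0.599 mol
O: 38.34 g ÷ 16.00 g/mol = 2.396 mol
S: 19.21 g ÷ 32.07 g/mol = 0.599 mol
Divide by the smallest (0.2994 mol Cu): Cu 1.000, K 2.000, O 8.002, S 2.000
≈ 1:2:8:2 → CuK2O8S2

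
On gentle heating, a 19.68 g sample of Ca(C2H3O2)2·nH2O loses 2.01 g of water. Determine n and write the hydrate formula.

Ca(C2H3O2)2·H2O

Mass of anhydrous Ca(C2H3O2)2 = 19.68 − 2.01 = 17.67 g
mol H2O = 2.01 / 18.02 = 0.1115
Molar mass of Ca(C2H3O2)2 = 158.17 g/mol → mol Ca(C2H3O2)2 = 17.67 / 158.17 = 0.1117
n = 0.1115 / 0.1117 = 1.00 ≈ 1 → Ca(C2H3O2)2·H2O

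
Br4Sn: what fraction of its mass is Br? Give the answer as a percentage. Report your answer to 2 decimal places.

Molar mass = 4(79.90) + 1(118.71) = 438.310 g/mol
Mass of Br per mole = 4 × 79.90 = 319.600 g
% Br = 319.600 / 438.310 × 100 = 72.92%

72.92%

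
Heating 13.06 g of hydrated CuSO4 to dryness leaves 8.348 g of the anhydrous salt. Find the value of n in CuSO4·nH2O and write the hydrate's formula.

CuSO4·5H2O

Mass of water lost = 13.06 − 8.348 = 4.712 g → 4.712 / 18.02 = 0.2615 mol H2O
Molar mass of CuSO4 = 159.62 g/mol → mol CuSO4 = 8.348 / 159.62 = 0.0523
n = 0.2615 / 0.0523 = 5.00 ≈ 5 → CuSO4·5H2O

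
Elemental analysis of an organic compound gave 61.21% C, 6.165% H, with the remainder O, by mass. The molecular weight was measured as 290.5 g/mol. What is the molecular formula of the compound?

C15H18O6

Assume 100 g: 61.21 g C, 6.165 g H, 32.625 g O.
C: 61.21 g ÷ 12.01 g/mol = 5.097 mol
H: 6.165 g ÷ 1.008 g/mol = 6.116 mol
O: 32.625 g ÷ 16.00 g/mol = 2.039 mol
Smallest is O at 2.039 mol; normalising gives C 2.499, H 2.999, O 1.000
Multiply by 2: C 5.00, H 6.00, O 2.00 → C5H6O2
Empirical-formula mass = 98.10 g/mol
n = 290.5 / 98.10 = 2.96 ≈ 3
Molecular formula = (C5H6O2)×3 = C15H18O6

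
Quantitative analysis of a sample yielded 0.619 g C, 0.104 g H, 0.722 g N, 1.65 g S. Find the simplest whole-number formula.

Moles — C: 0.619 / 12.01 = 0.05154 mol; H: 0.104 / 1.008 = 0.1032 mol; N: 0.722 / 14.01 = 0.05153 mol; S: 1.65 / 32.07 = 0.05145 mol
Ratios (÷ 0.05145): C 1.002, H 2.005, N 1.002, S 1.000
→ CH2NS

CH2NS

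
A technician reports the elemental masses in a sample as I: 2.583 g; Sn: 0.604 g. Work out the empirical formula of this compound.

I4Sn

Moles — I: 2.583 / 126.90 = 0.02035 mol; Sn: 0.604 / 118.71 = 0.005088 mol
Smallest is Sn at 0.005088 mol; normalising gives I 4.000, Sn 1.000
≈ 4:1 → I4Sn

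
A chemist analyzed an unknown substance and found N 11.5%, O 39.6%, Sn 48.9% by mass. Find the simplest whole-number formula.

Assume 100 g: 11.5 g N, 39.6 g O, 48.9 g Sn.
n(N) = 11.5/14.01 = 0.8208, n(O) = 39.6/16.00 = 2.475, n(Sn) = 48.9/118.71 = 0.4119
Divide by the smallest (0.4119 mol Sn): N 1.993, O 6.008, Sn 1.000
→ N2O6Sn

N2O6Sn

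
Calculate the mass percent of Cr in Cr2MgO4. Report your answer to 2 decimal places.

Molar mass = 2(52.00) + 1(24.31) + 4(16.00) = 192.310 g/mol
Mass of Cr per mole = 2 × 52.00 = 104.000 g
% Cr = 104.000 / 192.310 × 100 = 54.08%

54.08%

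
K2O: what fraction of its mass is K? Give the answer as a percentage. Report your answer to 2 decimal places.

83.01%

Molar mass = 2(39.10) + 1(16.00) = 94.200 g/mol
Mass of K per mole = 2 × 39.10 = 78.200 g
% K = 78.200 / 94.200 × 100 = 83.01%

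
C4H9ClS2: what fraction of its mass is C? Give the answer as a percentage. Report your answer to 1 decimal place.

Molar mass = 4(12.01) + 9(1.008) + 1(35.45) + 2(32.07) = 156.702 g/mol
Mass of C per mole = 4 × 12.01 = 48.040 g
% C = 48.040 / 156.702 × 100 = 30.7%

30.7%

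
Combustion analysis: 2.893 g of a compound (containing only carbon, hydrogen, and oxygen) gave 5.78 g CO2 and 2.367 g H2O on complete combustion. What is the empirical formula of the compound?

C2H4O

mol C = 5.78 / 44.01 = 0.1313; mass C = 0.1313 × 12.01 = 1.577 g
mol H = 2 × (2.367 / 18.02) = 0.2627; mass H = 0.2627 × 1.008 = 0.2648 g
mass O = 2.893 − (1.842) = 1.051 g → mol O = 0.06568
Ratios (÷ 0.06568): C 2.000, H 4.000, O 1.000
Ratio ≈ 2:4:1, so the empirical formula is C2H4O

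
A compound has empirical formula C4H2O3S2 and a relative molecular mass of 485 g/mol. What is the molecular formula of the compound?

Empirical-formula mass = 162.20 g/mol
n = 485 / 162.20 = 2.99 ≈ 3
Molecular formula = (C4H2O3S2)3 = C12H6O9S6

C12H6O9S6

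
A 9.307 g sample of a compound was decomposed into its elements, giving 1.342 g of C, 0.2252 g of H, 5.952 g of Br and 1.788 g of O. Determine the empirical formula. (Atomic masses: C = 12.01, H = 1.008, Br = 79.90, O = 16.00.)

n(C) = 1.342/12.01 = 0.1117, n(H) = 0.2252/1.008 = 0.2234, n(Br) = 5.952/79.90 = 0.07449, n(O) = 1.788/16.00 = 0.1118
Divide by the smallest (0.07449 mol Br): C 1.500, H 2.999, Br 1.000, O 1.500
Multiply by 2: C 3.00, H 6.00, Br 2.00, O 3.00 → C3H6Br2O3

C3H6Br2O3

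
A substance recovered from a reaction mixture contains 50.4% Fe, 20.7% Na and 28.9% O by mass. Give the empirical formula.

FeNaO2

Assume 100 g: 50.4 g Fe, 20.7 g Na, 28.9 g O.
n(Fe) = 50.4/55.85 = 0.9024, n(Na) = 20.7/22.99 = 0.9004, n(O) = 28.9/16.00 = 1.806
Ratios (÷ 0.9004): Fe 1.002, Na 1.000, O 2.006
→ FeNaO2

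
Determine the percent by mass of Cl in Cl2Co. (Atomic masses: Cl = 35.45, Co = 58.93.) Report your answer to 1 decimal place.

Molar mass = 2(35.45) + 1(58.93) = 129.830 g/mol
Mass of Cl per mole = 2 × 35.45 = 70.900 g
% Cl = 70.900 / 129.830 × 100 = 54.6%

54.6%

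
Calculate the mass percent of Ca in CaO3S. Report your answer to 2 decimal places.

Molar mass = 1(40.08) + 3(16.00) + 1(32.07) = 120.150 g/mol
Mass of Ca per mole = 1 × 40.08 = 40.080 g
% Ca = 40.080 / 120.150 × 100 = 33.36%

33.36%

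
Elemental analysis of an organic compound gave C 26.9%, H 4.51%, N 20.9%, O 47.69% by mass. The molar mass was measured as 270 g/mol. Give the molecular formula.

C6H12N4O8

Assume 100 g: 26.9 g C, 4.51 g H, 20.9 g N, 47.69 g O.
C: 26.9 g ÷ 12.01 g/mol = 2.24 mol
H: 4.51 g ÷ 1.008 g/mol = 4.474 mol
N: 20.9 g ÷ 14.01 g/mol = 1.492 mol
O: 47.69 g ÷ 16.00 g/mol = 2.981 mol
Ratios (÷ 1.492): C 1.501, H 2.999, N 1.000, O 1.998
Scaling by 2: C 3.00, H 6.00, N 2.00, O 4.00 → C3H6N2O4
Empirical-formula mass = 134.10 g/mol
n = 270 / 134.10 = 2.01 ≈ 2
Molecular formula = (C3H6N2O4)×2 = C6H12N4O8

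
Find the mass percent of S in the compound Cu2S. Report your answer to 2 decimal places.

Molar mass = 2(63.55) + 1(32.07) = 159.170 g/mol
Mass of S per mole = 1 × 32.07 = 32.070 g
% S = 32.070 / 159.170 × 100 = 20.15%

20.15%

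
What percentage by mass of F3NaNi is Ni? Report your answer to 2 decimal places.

42.32%

Molar mass = 3(19.00) + 1(22.99) + 1(58.69) = 138.680 g/mol
Mass of Ni per mole = 1 × 58.69 = 58.690 g
% Ni = 58.690 / 138.680 × 100 = 42.32%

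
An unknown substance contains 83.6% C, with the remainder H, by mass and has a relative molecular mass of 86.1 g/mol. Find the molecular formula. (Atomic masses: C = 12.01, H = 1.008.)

C6H14

Assume 100 g: 83.6 g C, 16.4 g H.
Moles — C: 83.6 / 12.01 = 6.961 mol; H: 16.4 / 1.008 = 16.27 mol
Smallest is C at 6.961 mol; normalising gives C 1.000, H 2.337
×3: C 3.00, H 7.01 → C3H7
Empirical-formula mass = 43.09 g/mol
n = 86.1 / 43.09 = 2.00 ≈ 2
Molecular formula = (C3H7)×2 = C6H14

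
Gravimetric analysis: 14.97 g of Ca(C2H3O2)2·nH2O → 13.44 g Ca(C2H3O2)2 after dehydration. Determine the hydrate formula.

Mass of water lost = 14.97 − 13.44 = 1.53 g → 1.53 / 18.02 = 0.08491 mol H2O
Molar mass of Ca(C2H3O2)2 = 158.17 g/mol → mol Ca(C2H3O2)2 = 13.44 / 158.17 = 0.08497
n = 0.08491 / 0.08497 = 1.00 ≈ 1 → Ca(C2H3O2)2·H2O

Ca(C2H3O2)2·H2O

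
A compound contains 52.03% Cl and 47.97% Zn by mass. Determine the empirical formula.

Assume 100 g: 52.03 g Cl, 47.97 g Zn.
n(Cl) = 52.03/35.45 = 1.468, n(Zn) = 47.97/65.38 = 0.7337
Ratios (÷ 0.7337): Cl 2.000, Zn 1.000
≈ 2:1 → Cl2Zn

Cl2Zn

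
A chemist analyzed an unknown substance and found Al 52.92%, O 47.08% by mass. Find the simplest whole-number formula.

Assume 100 g: 52.92 g Al, 47.08 g O.
n(Al) = 52.92/26.98 = 1.961, n(O) = 47.08/16.00 = 2.942
Ratios (÷ 1.961): Al 1.000, O 1.500
Multiply by 2: Al 2.00, O 3.00 → Al2O3

Al2O3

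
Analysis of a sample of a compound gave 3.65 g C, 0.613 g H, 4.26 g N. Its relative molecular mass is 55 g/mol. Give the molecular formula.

Moles — C: 3.65 / 12.01 = 0.3039 mol; H: 0.613 / 1.008 = 0.6081 mol; N: 4.26 / 14.01 = 0.3041 mol
Smallest is C at 0.3039 mol; normalising gives C 1.000, H 2.001, N 1.001
Ratio ≈ 1:2:1, so the empirical formula is CH2N
Empirical-formula mass = 28.04 g/mol
n = 55 / 28.04 = 1.96 ≈ 2
Molecular formula = (CH2N)×2 = C2H4N2

C2H4N2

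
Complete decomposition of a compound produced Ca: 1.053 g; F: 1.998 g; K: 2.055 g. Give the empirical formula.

CaF4K2

Ca: 1.053 g ÷ 40.08 g/mol = 0.02627 mol
F: 1.998 g ÷ 19.00 g/mol = 0.1052 mol
K: 2.055 g ÷ 39.10 g/mol = 0.05256 mol
Ratios (÷ 0.02627): Ca 1.000, F 4.003, K 2.000
≈ 1:4:2 → CaF4K2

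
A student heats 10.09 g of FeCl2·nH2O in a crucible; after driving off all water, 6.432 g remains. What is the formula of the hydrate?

FeCl2·4H2O

Mass of water lost = 10.09 − 6.432 = 3.658 g → 3.658 / 18.02 = 0.203 mol H2O
Molar mass of FeCl2 = 126.75 g/mol → mol FeCl2 = 6.432 / 126.75 = 0.05075
n = 0.203 / 0.05075 = 4.00 ≈ 4 → FeCl2·4H2O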